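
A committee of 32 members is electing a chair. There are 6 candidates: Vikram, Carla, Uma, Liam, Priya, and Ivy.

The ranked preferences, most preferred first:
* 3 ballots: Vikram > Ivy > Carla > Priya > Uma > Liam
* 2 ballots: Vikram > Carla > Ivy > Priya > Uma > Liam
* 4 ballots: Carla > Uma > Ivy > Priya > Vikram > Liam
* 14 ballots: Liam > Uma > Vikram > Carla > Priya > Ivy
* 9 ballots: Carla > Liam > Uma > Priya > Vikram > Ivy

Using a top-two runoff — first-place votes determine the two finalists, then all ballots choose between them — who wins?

Round 1 first-place votes: Vikram 5, Carla 13, Uma 0, Liam 14, Priya 0, Ivy 0. Liam and Carla advance.
Runoff: Liam is ranked above Carla on 14 ballots, Carla above Liam on 18.

Carla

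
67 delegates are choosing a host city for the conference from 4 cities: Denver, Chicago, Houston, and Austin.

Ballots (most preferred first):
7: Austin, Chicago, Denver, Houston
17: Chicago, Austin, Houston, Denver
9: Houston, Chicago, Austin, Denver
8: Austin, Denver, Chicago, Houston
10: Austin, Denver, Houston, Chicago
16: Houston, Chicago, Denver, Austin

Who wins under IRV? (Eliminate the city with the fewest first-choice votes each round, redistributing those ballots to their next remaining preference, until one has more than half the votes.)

Austin

Round 1: Denver 0, Chicago 17, Houston 25, Austin 25. Denver eliminated.
Round 2: Chicago 17, Houston 25, Austin 25. Chicago eliminated.
Round 3: Houston 25, Austin 42. Austin has a majority (≥34).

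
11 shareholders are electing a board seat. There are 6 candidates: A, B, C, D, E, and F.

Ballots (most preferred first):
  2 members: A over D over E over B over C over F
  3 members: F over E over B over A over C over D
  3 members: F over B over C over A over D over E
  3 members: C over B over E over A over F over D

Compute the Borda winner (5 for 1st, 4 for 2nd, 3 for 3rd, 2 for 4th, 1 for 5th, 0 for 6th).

B

A: 2×5 + 3×2 + 3×2 + 3×2 = 28
B: 2×2 + 3×3 + 3×4 + 3×4 = 37
C: 2×1 + 3×1 + 3×3 + 3×5 = 29
D: 2×4 + 3×0 + 3×1 + 3×0 = 11
E: 2×3 + 3×4 + 3×0 + 3×3 = 27
F: 2×0 + 3×5 + 3×5 + 3×1 = 33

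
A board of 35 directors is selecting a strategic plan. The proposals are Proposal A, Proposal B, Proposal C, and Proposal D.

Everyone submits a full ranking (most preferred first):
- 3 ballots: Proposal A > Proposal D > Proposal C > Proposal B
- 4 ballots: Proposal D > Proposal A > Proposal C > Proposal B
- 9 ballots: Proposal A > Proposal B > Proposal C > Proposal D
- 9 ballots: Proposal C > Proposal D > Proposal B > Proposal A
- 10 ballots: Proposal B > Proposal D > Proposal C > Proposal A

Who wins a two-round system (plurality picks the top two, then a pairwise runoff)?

Proposal B

Round 1 first-place votes: Proposal A 12, Proposal B 10, Proposal C 9, Proposal D 4. Proposal A and Proposal B advance.
Runoff: Proposal A is ranked above Proposal B on 16 ballots, Proposal B above Proposal A on 19.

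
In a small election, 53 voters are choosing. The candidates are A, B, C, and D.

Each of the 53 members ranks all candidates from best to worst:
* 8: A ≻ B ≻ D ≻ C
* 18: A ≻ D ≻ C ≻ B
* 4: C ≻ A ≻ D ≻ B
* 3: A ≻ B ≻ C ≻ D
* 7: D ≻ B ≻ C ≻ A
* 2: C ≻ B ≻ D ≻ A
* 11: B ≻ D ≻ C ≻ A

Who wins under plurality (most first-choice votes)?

First-place votes: A 29, B 11, C 6, D 7.

A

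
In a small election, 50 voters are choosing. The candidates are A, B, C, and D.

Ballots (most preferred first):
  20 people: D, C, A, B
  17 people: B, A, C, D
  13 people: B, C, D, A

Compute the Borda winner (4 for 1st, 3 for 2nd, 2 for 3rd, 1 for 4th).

A: 20×2 + 17×3 + 13×1 = 104
B: 20×1 + 17×4 + 13×4 = 140
C: 20×3 + 17×2 + 13×3 = 133
D: 20×4 + 17×1 + 13×2 = 123

B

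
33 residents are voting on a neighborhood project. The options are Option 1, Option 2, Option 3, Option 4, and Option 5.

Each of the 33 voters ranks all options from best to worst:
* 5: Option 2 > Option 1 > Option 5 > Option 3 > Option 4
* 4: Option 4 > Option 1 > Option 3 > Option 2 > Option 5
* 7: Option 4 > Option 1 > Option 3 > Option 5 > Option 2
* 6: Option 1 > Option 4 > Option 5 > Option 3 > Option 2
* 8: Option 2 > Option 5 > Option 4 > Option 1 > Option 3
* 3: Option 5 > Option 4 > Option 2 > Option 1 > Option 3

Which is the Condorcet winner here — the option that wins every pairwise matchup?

Option 4 vs Option 1: 22–11
Option 4 vs Option 2: 20–13
Option 4 vs Option 3: 28–5
Option 4 vs Option 5: 17–16
Option 4 beats every other option.

Option 4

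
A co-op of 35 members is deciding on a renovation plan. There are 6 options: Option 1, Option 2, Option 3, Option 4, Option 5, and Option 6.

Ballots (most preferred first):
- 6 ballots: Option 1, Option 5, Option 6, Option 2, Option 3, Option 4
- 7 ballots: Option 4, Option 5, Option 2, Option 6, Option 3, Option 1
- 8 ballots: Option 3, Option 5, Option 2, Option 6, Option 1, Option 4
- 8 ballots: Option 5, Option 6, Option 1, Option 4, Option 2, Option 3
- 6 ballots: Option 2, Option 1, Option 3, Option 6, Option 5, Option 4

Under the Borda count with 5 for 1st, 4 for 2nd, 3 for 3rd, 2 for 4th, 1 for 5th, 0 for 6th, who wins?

Option 1: 6×5 + 7×0 + 8×1 + 8×3 + 6×4 = 86
Option 2: 6×2 + 7×3 + 8×3 + 8×1 + 6×5 = 95
Option 3: 6×1 + 7×1 + 8×5 + 8×0 + 6×3 = 71
Option 4: 6×0 + 7×5 + 8×0 + 8×2 + 6×0 = 51
Option 5: 6×4 + 7×4 + 8×4 + 8×5 + 6×1 = 130
Option 6: 6×3 + 7×2 + 8×2 + 8×4 + 6×2 = 92

Option 5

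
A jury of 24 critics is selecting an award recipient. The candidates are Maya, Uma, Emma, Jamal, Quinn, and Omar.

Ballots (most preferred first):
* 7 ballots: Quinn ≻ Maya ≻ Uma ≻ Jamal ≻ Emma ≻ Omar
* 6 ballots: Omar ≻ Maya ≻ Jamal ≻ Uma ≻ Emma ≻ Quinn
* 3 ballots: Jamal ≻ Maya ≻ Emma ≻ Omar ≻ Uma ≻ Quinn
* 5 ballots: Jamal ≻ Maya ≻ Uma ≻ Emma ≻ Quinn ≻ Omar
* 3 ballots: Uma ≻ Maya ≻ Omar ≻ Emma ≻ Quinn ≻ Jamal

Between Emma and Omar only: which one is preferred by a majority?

Emma is ranked above Omar on 15 ballots; Omar above Emma on 9.

Emma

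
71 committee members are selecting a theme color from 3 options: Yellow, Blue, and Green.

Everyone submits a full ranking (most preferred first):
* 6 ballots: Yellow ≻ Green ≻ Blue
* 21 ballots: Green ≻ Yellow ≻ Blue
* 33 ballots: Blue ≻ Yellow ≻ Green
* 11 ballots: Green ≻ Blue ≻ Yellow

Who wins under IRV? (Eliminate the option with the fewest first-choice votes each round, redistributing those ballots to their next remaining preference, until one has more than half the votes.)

Green

Round 1: Yellow 6, Blue 33, Green 32. Yellow eliminated.
Round 2: Blue 33, Green 38. Green has a majority (≥36).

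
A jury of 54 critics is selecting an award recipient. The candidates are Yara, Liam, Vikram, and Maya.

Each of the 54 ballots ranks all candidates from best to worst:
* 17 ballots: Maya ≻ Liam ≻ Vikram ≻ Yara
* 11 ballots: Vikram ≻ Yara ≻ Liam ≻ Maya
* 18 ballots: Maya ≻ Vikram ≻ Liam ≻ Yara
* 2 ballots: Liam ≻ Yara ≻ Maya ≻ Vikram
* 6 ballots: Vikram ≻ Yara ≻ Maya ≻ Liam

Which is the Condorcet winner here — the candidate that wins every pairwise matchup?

Maya

Maya vs Yara: 35–19
Maya vs Liam: 41–13
Maya vs Vikram: 37–17
Maya beats every other candidate.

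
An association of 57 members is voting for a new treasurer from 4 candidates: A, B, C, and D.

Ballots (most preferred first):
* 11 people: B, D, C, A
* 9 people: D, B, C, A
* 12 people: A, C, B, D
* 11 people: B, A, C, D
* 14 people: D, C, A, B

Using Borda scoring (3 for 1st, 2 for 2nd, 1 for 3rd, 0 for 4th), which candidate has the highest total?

A: 11×0 + 9×0 + 12×3 + 11×2 + 14×1 = 72
B: 11×3 + 9×2 + 12×1 + 11×3 + 14×0 = 96
C: 11×1 + 9×1 + 12×2 + 11×1 + 14×2 = 83
D: 11×2 + 9×3 + 12×0 + 11×0 + 14×3 = 91

B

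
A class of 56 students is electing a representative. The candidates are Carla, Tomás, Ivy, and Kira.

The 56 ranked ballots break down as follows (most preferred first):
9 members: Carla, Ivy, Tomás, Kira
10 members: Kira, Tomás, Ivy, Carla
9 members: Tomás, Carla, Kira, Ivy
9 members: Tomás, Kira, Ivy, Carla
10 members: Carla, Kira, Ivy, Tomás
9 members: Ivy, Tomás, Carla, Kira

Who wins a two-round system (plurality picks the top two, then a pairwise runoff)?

Tomás

Round 1 first-place votes: Carla 19, Tomás 18, Ivy 9, Kira 10. Carla and Tomás advance.
Runoff: Carla is ranked above Tomás on 19 ballots, Tomás above Carla on 37.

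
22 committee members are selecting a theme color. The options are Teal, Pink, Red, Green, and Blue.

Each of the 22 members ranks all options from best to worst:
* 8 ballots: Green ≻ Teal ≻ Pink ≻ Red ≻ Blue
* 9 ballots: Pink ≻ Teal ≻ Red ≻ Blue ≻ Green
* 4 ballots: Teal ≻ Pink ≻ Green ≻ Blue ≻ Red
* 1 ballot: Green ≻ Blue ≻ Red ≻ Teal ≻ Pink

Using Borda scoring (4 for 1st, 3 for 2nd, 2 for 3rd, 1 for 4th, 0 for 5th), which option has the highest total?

Teal

Teal: 8×3 + 9×3 + 4×4 + 1×1 = 68
Pink: 8×2 + 9×4 + 4×3 + 1×0 = 64
Red: 8×1 + 9×2 + 4×0 + 1×2 = 28
Green: 8×4 + 9×0 + 4×2 + 1×4 = 44
Blue: 8×0 + 9×1 + 4×1 + 1×3 = 16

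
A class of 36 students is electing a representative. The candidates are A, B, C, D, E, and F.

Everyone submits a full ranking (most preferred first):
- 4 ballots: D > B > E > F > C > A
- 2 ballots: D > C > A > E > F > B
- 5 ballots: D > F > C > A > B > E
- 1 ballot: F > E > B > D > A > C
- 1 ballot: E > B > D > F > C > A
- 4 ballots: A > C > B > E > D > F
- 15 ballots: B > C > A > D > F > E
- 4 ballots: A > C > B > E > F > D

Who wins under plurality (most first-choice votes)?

B

First-place votes: A 8, B 15, C 0, D 11, E 1, F 1.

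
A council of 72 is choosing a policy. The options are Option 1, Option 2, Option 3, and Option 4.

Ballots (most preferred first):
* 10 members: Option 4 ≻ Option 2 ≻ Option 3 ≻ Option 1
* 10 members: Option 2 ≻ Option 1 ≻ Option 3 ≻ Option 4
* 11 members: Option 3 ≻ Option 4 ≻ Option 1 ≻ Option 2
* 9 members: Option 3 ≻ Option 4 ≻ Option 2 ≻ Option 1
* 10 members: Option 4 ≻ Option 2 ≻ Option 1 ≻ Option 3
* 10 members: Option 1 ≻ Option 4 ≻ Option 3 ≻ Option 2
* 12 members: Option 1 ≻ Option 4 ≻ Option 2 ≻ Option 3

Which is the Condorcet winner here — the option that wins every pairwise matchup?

Option 4

Option 4 vs Option 1: 40–32
Option 4 vs Option 2: 62–10
Option 4 vs Option 3: 42–30
Option 4 beats every other option.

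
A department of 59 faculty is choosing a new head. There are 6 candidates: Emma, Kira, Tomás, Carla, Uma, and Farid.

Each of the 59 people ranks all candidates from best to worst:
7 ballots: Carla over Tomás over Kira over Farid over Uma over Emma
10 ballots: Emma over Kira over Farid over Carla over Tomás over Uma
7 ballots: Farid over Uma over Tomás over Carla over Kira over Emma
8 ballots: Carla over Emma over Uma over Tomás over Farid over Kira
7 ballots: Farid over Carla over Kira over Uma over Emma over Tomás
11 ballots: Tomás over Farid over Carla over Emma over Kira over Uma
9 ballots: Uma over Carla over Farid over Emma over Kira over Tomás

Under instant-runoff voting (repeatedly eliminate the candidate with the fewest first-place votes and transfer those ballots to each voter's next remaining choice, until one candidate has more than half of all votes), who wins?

Farid

Round 1: Emma 10, Kira 0, Tomás 11, Carla 15, Uma 9, Farid 14. Kira eliminated.
Round 2: Emma 10, Tomás 11, Carla 15, Uma 9, Farid 14. Uma eliminated.
Round 3: Emma 10, Tomás 11, Carla 24, Farid 14. Emma eliminated.
Round 4: Tomás 11, Carla 24, Farid 24. Tomás eliminated.
Round 5: Carla 24, Farid 35. Farid has a majority (≥30).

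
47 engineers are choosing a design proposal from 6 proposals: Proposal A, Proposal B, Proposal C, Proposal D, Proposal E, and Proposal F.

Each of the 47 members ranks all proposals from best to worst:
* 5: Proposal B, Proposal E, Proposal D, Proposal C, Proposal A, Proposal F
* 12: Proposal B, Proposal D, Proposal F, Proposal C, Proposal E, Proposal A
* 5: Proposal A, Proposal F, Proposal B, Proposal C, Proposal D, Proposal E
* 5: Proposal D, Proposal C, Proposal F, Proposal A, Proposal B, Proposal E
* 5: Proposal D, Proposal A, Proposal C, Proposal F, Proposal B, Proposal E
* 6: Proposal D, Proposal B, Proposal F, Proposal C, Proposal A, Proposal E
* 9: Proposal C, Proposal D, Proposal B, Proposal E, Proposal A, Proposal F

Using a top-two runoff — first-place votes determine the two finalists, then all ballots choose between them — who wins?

Round 1 first-place votes: Proposal A 5, Proposal B 17, Proposal C 9, Proposal D 16, Proposal E 0, Proposal F 0. Proposal B and Proposal D advance.
Runoff: Proposal B is ranked above Proposal D on 22 ballots, Proposal D above Proposal B on 25.

Proposal D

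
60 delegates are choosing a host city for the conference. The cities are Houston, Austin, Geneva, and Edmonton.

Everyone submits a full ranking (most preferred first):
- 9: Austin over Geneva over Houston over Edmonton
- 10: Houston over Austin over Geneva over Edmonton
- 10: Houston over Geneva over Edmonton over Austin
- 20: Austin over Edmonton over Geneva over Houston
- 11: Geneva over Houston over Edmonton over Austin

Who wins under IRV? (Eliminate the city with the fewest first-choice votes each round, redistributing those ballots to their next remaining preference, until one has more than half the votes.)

Round 1: Houston 20, Austin 29, Geneva 11, Edmonton 0. Edmonton eliminated.
Round 2: Houston 20, Austin 29, Geneva 11. Geneva eliminated.
Round 3: Houston 31, Austin 29. Houston has a majority (≥31).

Houston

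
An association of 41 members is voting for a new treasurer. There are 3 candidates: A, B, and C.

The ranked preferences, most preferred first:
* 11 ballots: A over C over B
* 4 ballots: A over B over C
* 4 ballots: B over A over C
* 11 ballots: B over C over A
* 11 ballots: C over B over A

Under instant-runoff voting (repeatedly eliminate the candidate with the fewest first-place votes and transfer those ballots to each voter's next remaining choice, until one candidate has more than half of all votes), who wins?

Round 1: A 15, B 15, C 11. C eliminated.
Round 2: A 15, B 26. B has a majority (≥21).

B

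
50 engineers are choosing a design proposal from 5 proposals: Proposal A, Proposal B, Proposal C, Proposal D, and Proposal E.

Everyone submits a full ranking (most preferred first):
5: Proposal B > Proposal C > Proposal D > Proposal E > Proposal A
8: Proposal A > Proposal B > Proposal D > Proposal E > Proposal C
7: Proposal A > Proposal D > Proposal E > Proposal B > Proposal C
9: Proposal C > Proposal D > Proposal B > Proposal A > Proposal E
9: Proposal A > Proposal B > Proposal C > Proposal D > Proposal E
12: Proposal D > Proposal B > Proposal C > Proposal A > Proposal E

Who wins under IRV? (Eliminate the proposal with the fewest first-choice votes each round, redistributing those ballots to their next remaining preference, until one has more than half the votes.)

Round 1: Proposal A 24, Proposal B 5, Proposal C 9, Proposal D 12, Proposal E 0. Proposal E eliminated.
Round 2: Proposal A 24, Proposal B 5, Proposal C 9, Proposal D 12. Proposal B eliminated.
Round 3: Proposal A 24, Proposal C 14, Proposal D 12. Proposal D eliminated.
Round 4: Proposal A 24, Proposal C 26. Proposal C has a majority (≥26).

Proposal C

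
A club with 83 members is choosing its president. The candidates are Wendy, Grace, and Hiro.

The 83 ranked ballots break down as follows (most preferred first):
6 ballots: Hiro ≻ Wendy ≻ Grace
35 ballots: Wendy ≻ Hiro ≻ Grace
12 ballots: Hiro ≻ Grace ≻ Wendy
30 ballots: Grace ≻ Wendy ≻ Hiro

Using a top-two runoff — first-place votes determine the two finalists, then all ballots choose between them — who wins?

Round 1 first-place votes: Wendy 35, Grace 30, Hiro 18. Wendy and Grace advance.
Runoff: Wendy is ranked above Grace on 41 ballots, Grace above Wendy on 42.

Grace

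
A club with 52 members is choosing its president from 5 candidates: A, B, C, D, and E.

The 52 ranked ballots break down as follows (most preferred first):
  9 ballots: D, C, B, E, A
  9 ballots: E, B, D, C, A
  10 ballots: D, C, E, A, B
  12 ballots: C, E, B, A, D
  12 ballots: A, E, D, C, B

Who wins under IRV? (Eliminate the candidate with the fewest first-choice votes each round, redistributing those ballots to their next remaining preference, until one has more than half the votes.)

Round 1: A 12, B 0, C 12, D 19, E 9. B eliminated.
Round 2: A 12, C 12, D 19, E 9. E eliminated.
Round 3: A 12, C 12, D 28. D has a majority (≥27).

D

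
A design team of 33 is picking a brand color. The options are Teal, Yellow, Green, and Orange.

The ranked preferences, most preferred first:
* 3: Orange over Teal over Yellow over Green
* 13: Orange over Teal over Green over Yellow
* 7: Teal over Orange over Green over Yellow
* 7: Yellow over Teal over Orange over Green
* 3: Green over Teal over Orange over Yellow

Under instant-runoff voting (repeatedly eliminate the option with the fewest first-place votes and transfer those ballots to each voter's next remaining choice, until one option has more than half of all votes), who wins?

Teal

Round 1: Teal 7, Yellow 7, Green 3, Orange 16. Green eliminated.
Round 2: Teal 10, Yellow 7, Orange 16. Yellow eliminated.
Round 3: Teal 17, Orange 16. Teal has a majority (≥17).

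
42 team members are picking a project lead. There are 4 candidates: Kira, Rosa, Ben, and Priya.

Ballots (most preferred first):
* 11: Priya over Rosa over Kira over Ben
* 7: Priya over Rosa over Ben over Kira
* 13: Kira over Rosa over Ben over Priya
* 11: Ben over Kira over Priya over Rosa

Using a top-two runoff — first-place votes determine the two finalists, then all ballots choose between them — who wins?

Round 1 first-place votes: Kira 13, Rosa 0, Ben 11, Priya 18. Priya and Kira advance.
Runoff: Priya is ranked above Kira on 18 ballots, Kira above Priya on 24.

Kira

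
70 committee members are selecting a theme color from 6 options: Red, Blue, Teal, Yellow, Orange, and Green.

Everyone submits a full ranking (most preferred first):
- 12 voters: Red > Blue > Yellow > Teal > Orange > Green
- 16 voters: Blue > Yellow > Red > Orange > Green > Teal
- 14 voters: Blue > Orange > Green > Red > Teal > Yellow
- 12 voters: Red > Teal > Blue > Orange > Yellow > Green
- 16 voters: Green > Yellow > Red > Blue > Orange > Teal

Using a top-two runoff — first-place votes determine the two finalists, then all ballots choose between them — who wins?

Red

Round 1 first-place votes: Red 24, Blue 30, Teal 0, Yellow 0, Orange 0, Green 16. Blue and Red advance.
Runoff: Blue is ranked above Red on 30 ballots, Red above Blue on 40.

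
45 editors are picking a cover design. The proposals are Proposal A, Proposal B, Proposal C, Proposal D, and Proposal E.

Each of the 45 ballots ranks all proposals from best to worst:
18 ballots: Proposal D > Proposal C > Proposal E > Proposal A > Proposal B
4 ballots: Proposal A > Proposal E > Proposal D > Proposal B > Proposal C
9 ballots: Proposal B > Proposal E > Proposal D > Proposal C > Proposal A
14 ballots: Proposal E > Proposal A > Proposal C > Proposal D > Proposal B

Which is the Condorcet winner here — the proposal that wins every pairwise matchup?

Proposal E

Proposal E vs Proposal A: 41–4
Proposal E vs Proposal B: 36–9
Proposal E vs Proposal C: 27–18
Proposal E vs Proposal D: 27–18
Proposal E beats every other proposal.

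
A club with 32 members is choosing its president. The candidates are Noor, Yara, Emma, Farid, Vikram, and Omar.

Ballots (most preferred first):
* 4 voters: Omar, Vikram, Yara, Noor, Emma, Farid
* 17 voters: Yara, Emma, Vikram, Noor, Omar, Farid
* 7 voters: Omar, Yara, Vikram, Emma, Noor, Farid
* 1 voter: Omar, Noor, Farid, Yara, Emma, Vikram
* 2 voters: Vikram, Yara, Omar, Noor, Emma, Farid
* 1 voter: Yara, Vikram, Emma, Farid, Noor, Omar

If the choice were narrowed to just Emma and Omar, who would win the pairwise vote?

Emma is ranked above Omar on 18 ballots; Omar above Emma on 14.

Emma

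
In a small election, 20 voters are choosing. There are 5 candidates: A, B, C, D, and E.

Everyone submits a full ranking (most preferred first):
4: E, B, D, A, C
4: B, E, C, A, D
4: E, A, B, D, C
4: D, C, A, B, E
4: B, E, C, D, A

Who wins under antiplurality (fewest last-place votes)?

Last-place votes: A 4, B 0, C 8, D 4, E 4.

B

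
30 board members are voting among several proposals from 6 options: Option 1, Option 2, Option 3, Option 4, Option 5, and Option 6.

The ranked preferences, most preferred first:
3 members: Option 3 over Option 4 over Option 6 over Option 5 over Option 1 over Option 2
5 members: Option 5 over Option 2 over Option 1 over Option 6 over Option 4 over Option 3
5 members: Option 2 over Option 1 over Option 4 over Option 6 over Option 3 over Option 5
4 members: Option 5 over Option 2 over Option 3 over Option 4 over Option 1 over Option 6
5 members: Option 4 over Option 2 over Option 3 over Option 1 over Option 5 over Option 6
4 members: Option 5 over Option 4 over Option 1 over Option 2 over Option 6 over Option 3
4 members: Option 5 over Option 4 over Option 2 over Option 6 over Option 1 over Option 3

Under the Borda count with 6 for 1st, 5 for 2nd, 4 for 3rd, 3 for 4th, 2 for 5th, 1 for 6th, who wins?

Option 2

Option 1: 3×2 + 5×4 + 5×5 + 4×2 + 5×3 + 4×4 + 4×2 = 98
Option 2: 3×1 + 5×5 + 5×6 + 4×5 + 5×5 + 4×3 + 4×4 = 131
Option 3: 3×6 + 5×1 + 5×2 + 4×4 + 5×4 + 4×1 + 4×1 = 77
Option 4: 3×5 + 5×2 + 5×4 + 4×3 + 5×6 + 4×5 + 4×5 = 127
Option 5: 3×3 + 5×6 + 5×1 + 4×6 + 5×2 + 4×6 + 4×6 = 126
Option 6: 3×4 + 5×3 + 5×3 + 4×1 + 5×1 + 4×2 + 4×3 = 71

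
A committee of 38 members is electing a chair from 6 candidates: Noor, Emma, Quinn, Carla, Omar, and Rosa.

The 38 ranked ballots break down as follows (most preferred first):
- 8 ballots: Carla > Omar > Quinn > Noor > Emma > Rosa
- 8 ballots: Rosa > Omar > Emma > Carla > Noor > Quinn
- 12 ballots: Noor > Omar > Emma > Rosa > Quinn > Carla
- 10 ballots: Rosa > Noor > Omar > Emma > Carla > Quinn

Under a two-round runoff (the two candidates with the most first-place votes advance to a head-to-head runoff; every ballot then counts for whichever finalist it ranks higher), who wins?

Round 1 first-place votes: Noor 12, Emma 0, Quinn 0, Carla 8, Omar 0, Rosa 18. Rosa and Noor advance.
Runoff: Rosa is ranked above Noor on 18 ballots, Noor above Rosa on 20.

Noor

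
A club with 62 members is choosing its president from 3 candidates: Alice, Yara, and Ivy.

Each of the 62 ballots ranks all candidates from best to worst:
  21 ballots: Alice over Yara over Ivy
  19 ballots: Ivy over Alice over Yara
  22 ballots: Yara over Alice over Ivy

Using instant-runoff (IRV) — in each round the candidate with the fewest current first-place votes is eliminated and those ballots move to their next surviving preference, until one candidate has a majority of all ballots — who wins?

Alice

Round 1: Alice 21, Yara 22, Ivy 19. Ivy eliminated.
Round 2: Alice 40, Yara 22. Alice has a majority (≥32).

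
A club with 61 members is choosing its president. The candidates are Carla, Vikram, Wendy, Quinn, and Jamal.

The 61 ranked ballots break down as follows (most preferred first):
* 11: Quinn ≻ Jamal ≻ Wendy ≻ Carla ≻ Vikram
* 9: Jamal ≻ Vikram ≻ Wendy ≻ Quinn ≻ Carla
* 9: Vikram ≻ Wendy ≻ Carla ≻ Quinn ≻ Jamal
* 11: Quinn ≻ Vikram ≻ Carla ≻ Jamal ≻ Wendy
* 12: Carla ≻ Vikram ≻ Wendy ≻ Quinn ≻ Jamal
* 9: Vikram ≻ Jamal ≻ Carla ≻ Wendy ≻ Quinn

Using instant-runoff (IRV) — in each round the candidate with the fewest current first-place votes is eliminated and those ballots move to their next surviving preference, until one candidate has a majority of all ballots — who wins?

Vikram

Round 1: Carla 12, Vikram 18, Wendy 0, Quinn 22, Jamal 9. Wendy eliminated.
Round 2: Carla 12, Vikram 18, Quinn 22, Jamal 9. Jamal eliminated.
Round 3: Carla 12, Vikram 27, Quinn 22. Carla eliminated.
Round 4: Vikram 39, Quinn 22. Vikram has a majority (≥31).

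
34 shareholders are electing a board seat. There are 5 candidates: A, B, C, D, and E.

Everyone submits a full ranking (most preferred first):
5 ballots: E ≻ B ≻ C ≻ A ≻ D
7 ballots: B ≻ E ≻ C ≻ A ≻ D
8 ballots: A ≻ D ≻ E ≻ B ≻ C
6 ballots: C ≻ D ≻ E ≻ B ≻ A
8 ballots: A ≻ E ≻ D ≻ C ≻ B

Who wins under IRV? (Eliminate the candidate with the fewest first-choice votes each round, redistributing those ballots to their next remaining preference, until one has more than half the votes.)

Round 1: A 16, B 7, C 6, D 0, E 5. D eliminated.
Round 2: A 16, B 7, C 6, E 5. E eliminated.
Round 3: A 16, B 12, C 6. C eliminated.
Round 4: A 16, B 18. B has a majority (≥18).

B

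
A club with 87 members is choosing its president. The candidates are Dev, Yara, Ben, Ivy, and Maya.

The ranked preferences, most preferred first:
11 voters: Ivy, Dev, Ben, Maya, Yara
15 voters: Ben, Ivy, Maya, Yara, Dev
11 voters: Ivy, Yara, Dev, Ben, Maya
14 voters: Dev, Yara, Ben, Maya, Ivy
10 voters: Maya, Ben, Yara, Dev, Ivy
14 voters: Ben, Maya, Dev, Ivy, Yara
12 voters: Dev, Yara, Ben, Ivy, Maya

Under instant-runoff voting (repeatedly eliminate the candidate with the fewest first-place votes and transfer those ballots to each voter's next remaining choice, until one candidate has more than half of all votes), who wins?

Round 1: Dev 26, Yara 0, Ben 29, Ivy 22, Maya 10. Yara eliminated.
Round 2: Dev 26, Ben 29, Ivy 22, Maya 10. Maya eliminated.
Round 3: Dev 26, Ben 39, Ivy 22. Ivy eliminated.
Round 4: Dev 48, Ben 39. Dev has a majority (≥44).

Dev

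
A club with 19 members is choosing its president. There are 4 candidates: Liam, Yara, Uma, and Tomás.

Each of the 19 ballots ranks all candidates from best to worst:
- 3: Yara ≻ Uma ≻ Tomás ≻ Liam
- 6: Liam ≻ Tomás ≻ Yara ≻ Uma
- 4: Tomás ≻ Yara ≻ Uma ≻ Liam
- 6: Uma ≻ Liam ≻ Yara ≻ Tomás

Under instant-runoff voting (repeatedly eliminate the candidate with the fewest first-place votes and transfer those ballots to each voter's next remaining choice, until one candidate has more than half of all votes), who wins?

Uma

Round 1: Liam 6, Yara 3, Uma 6, Tomás 4. Yara eliminated.
Round 2: Liam 6, Uma 9, Tomás 4. Tomás eliminated.
Round 3: Liam 6, Uma 13. Uma has a majority (≥10).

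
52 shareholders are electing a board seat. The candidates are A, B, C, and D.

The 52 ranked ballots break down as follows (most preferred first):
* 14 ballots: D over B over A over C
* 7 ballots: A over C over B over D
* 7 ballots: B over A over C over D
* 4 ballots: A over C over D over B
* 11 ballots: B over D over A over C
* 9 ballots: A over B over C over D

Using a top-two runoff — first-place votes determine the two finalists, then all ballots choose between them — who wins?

Round 1 first-place votes: A 20, B 18, C 0, D 14. A and B advance.
Runoff: A is ranked above B on 20 ballots, B above A on 32.

B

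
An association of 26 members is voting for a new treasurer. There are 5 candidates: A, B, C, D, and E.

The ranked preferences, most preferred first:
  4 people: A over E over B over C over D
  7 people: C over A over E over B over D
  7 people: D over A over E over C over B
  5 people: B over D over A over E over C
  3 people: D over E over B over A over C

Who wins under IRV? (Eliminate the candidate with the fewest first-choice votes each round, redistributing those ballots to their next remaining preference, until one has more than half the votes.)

B

Round 1: A 4, B 5, C 7, D 10, E 0. E eliminated.
Round 2: A 4, B 5, C 7, D 10. A eliminated.
Round 3: B 9, C 7, D 10. C eliminated.
Round 4: B 16, D 10. B has a majority (≥14).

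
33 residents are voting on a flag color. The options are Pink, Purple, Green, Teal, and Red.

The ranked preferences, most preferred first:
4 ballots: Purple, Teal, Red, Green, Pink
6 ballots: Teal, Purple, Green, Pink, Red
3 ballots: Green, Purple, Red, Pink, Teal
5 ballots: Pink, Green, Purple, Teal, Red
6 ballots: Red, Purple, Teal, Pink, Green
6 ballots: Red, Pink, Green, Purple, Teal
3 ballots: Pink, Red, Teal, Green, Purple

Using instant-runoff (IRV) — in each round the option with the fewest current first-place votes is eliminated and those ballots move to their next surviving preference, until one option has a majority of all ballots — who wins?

Purple

Round 1: Pink 8, Purple 4, Green 3, Teal 6, Red 12. Green eliminated.
Round 2: Pink 8, Purple 7, Teal 6, Red 12. Teal eliminated.
Round 3: Pink 8, Purple 13, Red 12. Pink eliminated.
Round 4: Purple 18, Red 15. Purple has a majority (≥17).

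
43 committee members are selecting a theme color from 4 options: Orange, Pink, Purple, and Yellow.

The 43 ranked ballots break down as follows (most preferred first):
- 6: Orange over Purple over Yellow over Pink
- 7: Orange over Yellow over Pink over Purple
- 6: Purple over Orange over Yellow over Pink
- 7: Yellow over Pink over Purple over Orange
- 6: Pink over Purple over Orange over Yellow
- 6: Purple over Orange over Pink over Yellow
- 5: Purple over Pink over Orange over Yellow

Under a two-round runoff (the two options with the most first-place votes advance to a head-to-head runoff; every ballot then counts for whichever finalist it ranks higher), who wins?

Round 1 first-place votes: Orange 13, Pink 6, Purple 17, Yellow 7. Purple and Orange advance.
Runoff: Purple is ranked above Orange on 30 ballots, Orange above Purple on 13.

Purple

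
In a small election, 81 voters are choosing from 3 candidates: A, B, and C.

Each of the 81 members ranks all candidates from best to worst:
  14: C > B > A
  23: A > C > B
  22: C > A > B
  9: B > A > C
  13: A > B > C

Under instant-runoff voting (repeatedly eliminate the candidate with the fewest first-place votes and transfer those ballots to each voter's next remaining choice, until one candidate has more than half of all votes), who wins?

A

Round 1: A 36, B 9, C 36. B eliminated.
Round 2: A 45, C 36. A has a majority (≥41).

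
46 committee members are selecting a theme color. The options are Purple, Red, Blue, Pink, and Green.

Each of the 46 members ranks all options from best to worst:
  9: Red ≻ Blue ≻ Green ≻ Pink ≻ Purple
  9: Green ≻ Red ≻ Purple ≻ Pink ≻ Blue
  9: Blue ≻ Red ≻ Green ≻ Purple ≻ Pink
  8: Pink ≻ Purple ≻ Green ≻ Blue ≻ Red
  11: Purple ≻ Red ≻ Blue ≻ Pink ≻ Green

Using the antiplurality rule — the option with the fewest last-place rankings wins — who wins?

Red

Last-place votes: Purple 9, Red 8, Blue 9, Pink 9, Green 11.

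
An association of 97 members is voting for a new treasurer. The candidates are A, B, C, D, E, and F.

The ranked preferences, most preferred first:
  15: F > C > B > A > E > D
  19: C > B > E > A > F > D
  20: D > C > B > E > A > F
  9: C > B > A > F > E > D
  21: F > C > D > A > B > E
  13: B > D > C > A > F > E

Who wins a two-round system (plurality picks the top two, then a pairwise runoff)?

C

Round 1 first-place votes: A 0, B 13, C 28, D 20, E 0, F 36. F and C advance.
Runoff: F is ranked above C on 36 ballots, C above F on 61.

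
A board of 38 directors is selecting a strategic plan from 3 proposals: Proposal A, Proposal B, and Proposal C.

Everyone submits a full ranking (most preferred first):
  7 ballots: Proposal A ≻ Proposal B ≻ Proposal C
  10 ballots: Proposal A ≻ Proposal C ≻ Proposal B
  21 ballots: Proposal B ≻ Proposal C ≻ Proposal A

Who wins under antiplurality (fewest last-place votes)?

Proposal C

Last-place votes: Proposal A 21, Proposal B 10, Proposal C 7.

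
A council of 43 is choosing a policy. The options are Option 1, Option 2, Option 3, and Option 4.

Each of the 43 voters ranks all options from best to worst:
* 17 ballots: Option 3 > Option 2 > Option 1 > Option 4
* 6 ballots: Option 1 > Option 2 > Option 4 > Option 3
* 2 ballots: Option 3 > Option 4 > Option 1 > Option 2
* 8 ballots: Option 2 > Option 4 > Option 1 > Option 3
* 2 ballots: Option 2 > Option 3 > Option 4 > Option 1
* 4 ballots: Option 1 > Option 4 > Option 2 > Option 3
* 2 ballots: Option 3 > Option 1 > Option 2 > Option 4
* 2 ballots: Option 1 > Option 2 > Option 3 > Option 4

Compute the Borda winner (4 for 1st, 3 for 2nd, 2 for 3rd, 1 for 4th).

Option 2

Option 1: 17×2 + 6×4 + 2×2 + 8×2 + 2×1 + 4×4 + 2×3 + 2×4 = 110
Option 2: 17×3 + 6×3 + 2×1 + 8×4 + 2×4 + 4×2 + 2×2 + 2×3 = 129
Option 3: 17×4 + 6×1 + 2×4 + 8×1 + 2×3 + 4×1 + 2×4 + 2×2 = 112
Option 4: 17×1 + 6×2 + 2×3 + 8×3 + 2×2 + 4×3 + 2×1 + 2×1 = 79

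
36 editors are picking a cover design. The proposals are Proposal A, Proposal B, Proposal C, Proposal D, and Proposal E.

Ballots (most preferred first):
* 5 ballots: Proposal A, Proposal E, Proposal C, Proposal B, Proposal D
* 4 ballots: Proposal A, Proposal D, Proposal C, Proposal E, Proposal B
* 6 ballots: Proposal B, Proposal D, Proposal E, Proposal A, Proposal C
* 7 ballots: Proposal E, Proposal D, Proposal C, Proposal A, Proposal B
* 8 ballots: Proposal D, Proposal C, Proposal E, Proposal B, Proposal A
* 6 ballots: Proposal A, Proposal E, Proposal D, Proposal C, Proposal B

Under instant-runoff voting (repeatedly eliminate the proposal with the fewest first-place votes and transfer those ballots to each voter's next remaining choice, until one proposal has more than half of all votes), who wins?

Proposal D

Round 1: Proposal A 15, Proposal B 6, Proposal C 0, Proposal D 8, Proposal E 7. Proposal C eliminated.
Round 2: Proposal A 15, Proposal B 6, Proposal D 8, Proposal E 7. Proposal B eliminated.
Round 3: Proposal A 15, Proposal D 14, Proposal E 7. Proposal E eliminated.
Round 4: Proposal A 15, Proposal D 21. Proposal D has a majority (≥19).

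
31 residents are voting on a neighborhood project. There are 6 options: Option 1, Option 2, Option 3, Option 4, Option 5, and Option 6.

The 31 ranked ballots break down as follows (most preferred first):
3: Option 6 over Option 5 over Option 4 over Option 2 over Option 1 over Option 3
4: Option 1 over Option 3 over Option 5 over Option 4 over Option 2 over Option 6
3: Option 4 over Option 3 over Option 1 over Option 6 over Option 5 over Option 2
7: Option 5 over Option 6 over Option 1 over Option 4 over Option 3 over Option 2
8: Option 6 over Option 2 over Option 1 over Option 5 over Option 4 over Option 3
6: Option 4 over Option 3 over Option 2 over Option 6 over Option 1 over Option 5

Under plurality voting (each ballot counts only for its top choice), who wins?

First-place votes: Option 1 4, Option 2 0, Option 3 0, Option 4 9, Option 5 7, Option 6 11.

Option 6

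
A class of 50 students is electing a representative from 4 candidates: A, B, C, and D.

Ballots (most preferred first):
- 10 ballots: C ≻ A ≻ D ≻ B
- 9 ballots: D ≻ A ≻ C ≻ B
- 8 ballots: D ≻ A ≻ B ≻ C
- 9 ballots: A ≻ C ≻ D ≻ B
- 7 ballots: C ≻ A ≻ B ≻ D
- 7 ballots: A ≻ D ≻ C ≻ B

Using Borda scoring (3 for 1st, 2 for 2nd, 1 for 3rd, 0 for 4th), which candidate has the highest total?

A

A: 10×2 + 9×2 + 8×2 + 9×3 + 7×2 + 7×3 = 116
B: 10×0 + 9×0 + 8×1 + 9×0 + 7×1 + 7×0 = 15
C: 10×3 + 9×1 + 8×0 + 9×2 + 7×3 + 7×1 = 85
D: 10×1 + 9×3 + 8×3 + 9×1 + 7×0 + 7×2 = 84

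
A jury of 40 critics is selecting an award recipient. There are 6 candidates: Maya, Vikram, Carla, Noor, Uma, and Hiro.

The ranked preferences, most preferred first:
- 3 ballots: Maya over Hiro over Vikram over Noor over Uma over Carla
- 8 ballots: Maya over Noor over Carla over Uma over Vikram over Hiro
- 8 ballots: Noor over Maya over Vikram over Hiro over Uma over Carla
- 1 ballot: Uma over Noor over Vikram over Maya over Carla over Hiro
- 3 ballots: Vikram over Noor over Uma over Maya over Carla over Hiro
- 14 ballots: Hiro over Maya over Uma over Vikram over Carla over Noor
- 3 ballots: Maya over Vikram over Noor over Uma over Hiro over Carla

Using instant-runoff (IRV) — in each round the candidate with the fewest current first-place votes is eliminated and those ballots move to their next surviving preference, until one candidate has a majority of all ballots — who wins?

Maya

Round 1: Maya 14, Vikram 3, Carla 0, Noor 8, Uma 1, Hiro 14. Carla eliminated.
Round 2: Maya 14, Vikram 3, Noor 8, Uma 1, Hiro 14. Uma eliminated.
Round 3: Maya 14, Vikram 3, Noor 9, Hiro 14. Vikram eliminated.
Round 4: Maya 14, Noor 12, Hiro 14. Noor eliminated.
Round 5: Maya 26, Hiro 14. Maya has a majority (≥21).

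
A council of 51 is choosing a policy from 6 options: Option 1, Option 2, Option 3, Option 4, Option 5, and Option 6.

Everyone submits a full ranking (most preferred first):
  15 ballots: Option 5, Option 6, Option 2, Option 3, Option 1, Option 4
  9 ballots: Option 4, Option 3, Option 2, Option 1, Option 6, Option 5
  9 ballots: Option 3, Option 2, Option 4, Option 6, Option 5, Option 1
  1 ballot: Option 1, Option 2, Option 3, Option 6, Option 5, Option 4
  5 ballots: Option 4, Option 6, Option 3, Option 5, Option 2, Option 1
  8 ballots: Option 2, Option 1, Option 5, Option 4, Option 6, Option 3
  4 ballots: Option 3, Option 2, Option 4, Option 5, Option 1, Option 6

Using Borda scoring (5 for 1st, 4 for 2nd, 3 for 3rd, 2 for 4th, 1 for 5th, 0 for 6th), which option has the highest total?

Option 2

Option 1: 15×1 + 9×2 + 9×0 + 1×5 + 5×0 + 8×4 + 4×1 = 74
Option 2: 15×3 + 9×3 + 9×4 + 1×4 + 5×1 + 8×5 + 4×4 = 173
Option 3: 15×2 + 9×4 + 9×5 + 1×3 + 5×3 + 8×0 + 4×5 = 149
Option 4: 15×0 + 9×5 + 9×3 + 1×0 + 5×5 + 8×2 + 4×3 = 125
Option 5: 15×5 + 9×0 + 9×1 + 1×1 + 5×2 + 8×3 + 4×2 = 127
Option 6: 15×4 + 9×1 + 9×2 + 1×2 + 5×4 + 8×1 + 4×0 = 117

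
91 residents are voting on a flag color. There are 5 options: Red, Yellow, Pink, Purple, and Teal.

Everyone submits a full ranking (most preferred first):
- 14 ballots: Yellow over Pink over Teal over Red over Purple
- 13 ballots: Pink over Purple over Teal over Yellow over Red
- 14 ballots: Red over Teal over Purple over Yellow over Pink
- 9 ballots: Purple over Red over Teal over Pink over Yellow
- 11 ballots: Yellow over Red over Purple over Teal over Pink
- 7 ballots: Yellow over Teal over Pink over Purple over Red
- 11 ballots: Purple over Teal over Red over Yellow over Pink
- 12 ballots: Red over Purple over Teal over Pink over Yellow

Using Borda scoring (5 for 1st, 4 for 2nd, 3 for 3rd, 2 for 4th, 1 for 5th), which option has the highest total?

Red: 14×2 + 13×1 + 14×5 + 9×4 + 11×4 + 7×1 + 11×3 + 12×5 = 291
Yellow: 14×5 + 13×2 + 14×2 + 9×1 + 11×5 + 7×5 + 11×2 + 12×1 = 257
Pink: 14×4 + 13×5 + 14×1 + 9×2 + 11×1 + 7×3 + 11×1 + 12×2 = 220
Purple: 14×1 + 13×4 + 14×3 + 9×5 + 11×3 + 7×2 + 11×5 + 12×4 = 303
Teal: 14×3 + 13×3 + 14×4 + 9×3 + 11×2 + 7×4 + 11×4 + 12×3 = 294

Purple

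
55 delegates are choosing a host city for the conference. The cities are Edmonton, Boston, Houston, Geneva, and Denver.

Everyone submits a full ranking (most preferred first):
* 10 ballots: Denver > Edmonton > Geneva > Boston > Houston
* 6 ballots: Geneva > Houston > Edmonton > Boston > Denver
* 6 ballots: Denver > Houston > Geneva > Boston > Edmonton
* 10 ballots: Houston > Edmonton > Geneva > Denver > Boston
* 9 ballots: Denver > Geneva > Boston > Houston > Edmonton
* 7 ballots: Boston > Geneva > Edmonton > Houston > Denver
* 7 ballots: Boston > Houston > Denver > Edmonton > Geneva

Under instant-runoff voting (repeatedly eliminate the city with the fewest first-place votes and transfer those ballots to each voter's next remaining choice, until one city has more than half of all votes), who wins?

Round 1: Edmonton 0, Boston 14, Houston 10, Geneva 6, Denver 25. Edmonton eliminated.
Round 2: Boston 14, Houston 10, Geneva 6, Denver 25. Geneva eliminated.
Round 3: Boston 14, Houston 16, Denver 25. Boston eliminated.
Round 4: Houston 30, Denver 25. Houston has a majority (≥28).

Houston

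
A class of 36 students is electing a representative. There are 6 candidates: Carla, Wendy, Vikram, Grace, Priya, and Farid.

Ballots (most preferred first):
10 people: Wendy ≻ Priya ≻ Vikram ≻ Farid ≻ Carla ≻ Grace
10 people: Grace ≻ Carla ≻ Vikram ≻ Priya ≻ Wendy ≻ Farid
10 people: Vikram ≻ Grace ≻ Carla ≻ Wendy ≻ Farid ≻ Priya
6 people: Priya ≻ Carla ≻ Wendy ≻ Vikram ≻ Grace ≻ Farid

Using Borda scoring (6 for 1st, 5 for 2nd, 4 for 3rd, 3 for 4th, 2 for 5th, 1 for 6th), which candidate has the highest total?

Carla: 10×2 + 10×5 + 10×4 + 6×5 = 140
Wendy: 10×6 + 10×2 + 10×3 + 6×4 = 134
Vikram: 10×4 + 10×4 + 10×6 + 6×3 = 158
Grace: 10×1 + 10×6 + 10×5 + 6×2 = 132
Priya: 10×5 + 10×3 + 10×1 + 6×6 = 126
Farid: 10×3 + 10×1 + 10×2 + 6×1 = 66

Vikram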